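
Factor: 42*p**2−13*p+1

(6*p−1)*(7*p−1)

Need a pair with product 42·1 = 42 and sum −13: that's −6 and −7.
Split the middle term: 42*p**2−6*p − 7*p+1 = 6*p*(7*p−1) − (7*p−1).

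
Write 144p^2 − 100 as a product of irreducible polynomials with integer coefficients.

Pull out the common factor 4; 36p^2 − 25 is a difference of squares.

4(6p + 5)(6p − 5)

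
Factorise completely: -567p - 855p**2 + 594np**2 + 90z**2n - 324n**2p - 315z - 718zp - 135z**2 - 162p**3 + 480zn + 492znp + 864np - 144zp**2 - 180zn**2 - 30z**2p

(3z - 6n + 9p + 7)(6n - 2p - 9)(5z + 9p)

Group: 3z(30zn - 10zp - 45z + 54np - 18p**2 - 81p) + (-6n + 9p + 7)(30zn - 10zp - 45z + 54np - 18p**2 - 81p); both groups contain (30zn - 10zp - 45z + 54np - 18p**2 - 81p), so (3z - 6n + 9p + 7) is a factor with cofactor 30zn - 10zp - 45z + 54np - 18p**2 - 81p.
The cofactor groups again: 30zn - 10zp - 45z + 54np - 18p**2 - 81p = 5z(6n - 2p - 9) + 9p(6n - 2p - 9); both groups contain (6n - 2p - 9), giving (5z + 9p)(6n - 2p - 9).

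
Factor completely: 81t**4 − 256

(3t)⁴ − (4)⁴ = ((3t)² − (4)²)((3t)² + (4)²); the first factor splits again, the second (9t**2 + 16) is irreducible.

(3t + 4)(3t − 4)(9t**2 + 16)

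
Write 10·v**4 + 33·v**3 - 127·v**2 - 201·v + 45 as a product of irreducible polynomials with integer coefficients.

(2·v + 3)·(5·v - 1)·(v + 5)·(v - 3)

By the rational root theorem, v = -3/2 is a root, so (2·v + 3) divides it; the quotient is 5·v**3 + 9·v**2 - 77·v + 15.
Then v = -5 is a root, giving the factor (v + 5) and quotient 5·v**2 - 16·v + 3.
The remaining quadratic factors as (v - 3)(5·v - 1).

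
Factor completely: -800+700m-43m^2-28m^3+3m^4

By the rational root theorem, m = 8 is a root, so (m-8) divides it; the quotient is 3m^3-4m^2-75m+100.
Then m = -5 is a root, so (m+5) divides it; the quotient is 3m^2-19m+20.
The remaining quadratic factors as (m-5)(3m-4).

(3m-4)(m+5)(m-5)(m-8)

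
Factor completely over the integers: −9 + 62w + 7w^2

Need a pair with product 7·(−9) = −63 and sum 62: that's 63 and −1.
Split the middle term: 7w^2 + 63w − w − 9 = 7w(w + 9) − (w + 9).

(7w − 1)(w + 9)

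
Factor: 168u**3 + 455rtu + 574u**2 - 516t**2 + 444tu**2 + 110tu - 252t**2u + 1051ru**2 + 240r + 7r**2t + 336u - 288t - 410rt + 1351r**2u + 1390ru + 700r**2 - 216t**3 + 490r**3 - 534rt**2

(14r + 9t + 3u + 8)(5r - 6t + 7u)(7r + 4t + 8u + 6)

Group: 14r(35r**2 - 22rt + 89ru + 30r - 24t**2 - 20tu - 36t + 56u**2 + 42u) + (9t + 3u + 8)(35r**2 - 22rt + 89ru + 30r - 24t**2 - 20tu - 36t + 56u**2 + 42u); both groups contain (35r**2 - 22rt + 89ru + 30r - 24t**2 - 20tu - 36t + 56u**2 + 42u), so (14r + 9t + 3u + 8) is a factor with cofactor 35r**2 - 22rt + 89ru + 30r - 24t**2 - 20tu - 36t + 56u**2 + 42u.
The cofactor groups again: 35r**2 - 22rt + 89ru + 30r - 24t**2 - 20tu - 36t + 56u**2 + 42u = 5r(7r + 4t + 8u + 6) + (-6t + 7u)(7r + 4t + 8u + 6); both groups contain (7r + 4t + 8u + 6), giving (5r - 6t + 7u)(7r + 4t + 8u + 6).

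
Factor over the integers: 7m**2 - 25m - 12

(7m + 3)(m - 4)

Need a pair with product 7·(-12) = -84 and sum -25: that's 3 and -28.
Split the middle term: 7m**2 + 3m - 28m - 12 = m(7m + 3) - 4(7m + 3).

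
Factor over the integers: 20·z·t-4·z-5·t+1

Group as (20·z·t-4·z) + (-5·t+1) = 4·z·(5·t-1) - (5·t-1).
Both groups share the factor (5·t-1).

(4·z-1)·(5·t-1)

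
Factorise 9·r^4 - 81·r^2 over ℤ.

Pull out the common factor 9·r^2; r^2 - 9 is a difference of squares.

9·r^2·(r + 3)·(r - 3)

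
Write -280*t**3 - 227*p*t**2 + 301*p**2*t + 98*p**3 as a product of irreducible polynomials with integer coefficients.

Group: 7*p*(14*p**2 + 33*p*t - 56*t**2) + 5*t*(14*p**2 + 33*p*t - 56*t**2); both groups contain (14*p**2 + 33*p*t - 56*t**2), so (7*p + 5*t) is a factor with cofactor 14*p**2 + 33*p*t - 56*t**2.
The cofactor groups again: 14*p**2 + 33*p*t - 56*t**2 = 2*p*(7*p - 8*t) + 7*t*(7*p - 8*t); both groups contain (7*p - 8*t), giving (2*p + 7*t)*(7*p - 8*t).

(2*p + 7*t)*(7*p + 5*t)*(7*p - 8*t)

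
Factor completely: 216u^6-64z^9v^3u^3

Every term has a factor of 8u^3; factoring it out leaves -8z^9v^3+27u^3.
Recognize a difference of cubes with the parts 3u and 2z^3v.

-8u^3(2z^3v-3u)(4z^6v^2+6z^3vu+9u^2)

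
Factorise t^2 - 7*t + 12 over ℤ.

Two integers with product 12 and sum -7 are -4 and -3.

(t - 3)*(t - 4)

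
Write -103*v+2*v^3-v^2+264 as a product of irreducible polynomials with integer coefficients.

Among the possible rational roots, v = 11/2 is a root, so (2*v-11) divides it; the quotient is v^2+5*v-24.
The remaining quadratic factors as (v+8)(v-3).

(2*v-11)*(v+8)*(v-3)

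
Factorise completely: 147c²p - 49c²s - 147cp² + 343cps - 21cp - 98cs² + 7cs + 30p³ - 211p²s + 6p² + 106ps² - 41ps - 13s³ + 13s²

Group: 7c(21cp - 7cs - 15p² + 8ps - 3p - s² + s) + (-2p + 13s)(21cp - 7cs - 15p² + 8ps - 3p - s² + s); both groups contain (21cp - 7cs - 15p² + 8ps - 3p - s² + s), so (7c - 2p + 13s) is a factor with cofactor 21cp - 7cs - 15p² + 8ps - 3p - s² + s.
The cofactor groups again: 21cp - 7cs - 15p² + 8ps - 3p - s² + s = 3p(7c - 5p + s - 1) - s(7c - 5p + s - 1); both groups contain (7c - 5p + s - 1), giving (3p - s)(7c - 5p + s - 1).

(3p - s)(7c - 2p + 13s)(7c - 5p + s - 1)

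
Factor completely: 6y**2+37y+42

Need a pair with product 6·42 = 252 and sum 37: that's 9 and 28.
Split the middle term: 6y**2+9y + 28y+42 = 3y(2y+3) + 14(2y+3).

(2y+3)(3y+14)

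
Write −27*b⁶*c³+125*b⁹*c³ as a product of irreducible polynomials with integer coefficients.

b⁶*c³*(5*b−3)*(25*b²+15*b+9)

Factor out b⁶*c³ first: what remains is 125*b³−27.
Recognize a difference of cubes with the parts 5*b and 3.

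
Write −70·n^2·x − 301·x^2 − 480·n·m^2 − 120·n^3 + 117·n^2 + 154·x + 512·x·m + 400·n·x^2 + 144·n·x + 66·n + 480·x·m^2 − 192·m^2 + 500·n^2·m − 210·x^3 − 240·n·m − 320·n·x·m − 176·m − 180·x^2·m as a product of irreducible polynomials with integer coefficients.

Group: 8·n·(−15·n^2 − 20·n·x + 40·n·m − 6·n + 35·x^2 − 40·x·m − 14·x + 16·m) + (−6·x − 12·m − 11)·(−15·n^2 − 20·n·x + 40·n·m − 6·n + 35·x^2 − 40·x·m − 14·x + 16·m); both groups contain (−15·n^2 − 20·n·x + 40·n·m − 6·n + 35·x^2 − 40·x·m − 14·x + 16·m), so (8·n − 6·x − 12·m − 11) is a factor with cofactor −15·n^2 − 20·n·x + 40·n·m − 6·n + 35·x^2 − 40·x·m − 14·x + 16·m.
The cofactor groups again: −15·n^2 − 20·n·x + 40·n·m − 6·n + 35·x^2 − 40·x·m − 14·x + 16·m = −5·n·(3·n + 7·x − 8·m) + (5·x − 2)·(3·n + 7·x − 8·m); both groups contain (3·n + 7·x − 8·m), giving −(5·n − 5·x + 2)·(3·n + 7·x − 8·m).

−(8·n − 6·x − 12·m − 11)·(3·n + 7·x − 8·m)·(5·n − 5·x + 2)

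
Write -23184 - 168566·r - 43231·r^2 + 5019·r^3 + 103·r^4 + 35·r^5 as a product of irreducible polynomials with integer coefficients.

Trying the rational-root candidates, r = 8 is a root, so (r - 8) is a factor; dividing leaves 35·r^4 + 383·r^3 + 8083·r^2 + 21433·r + 2898.
Continuing, r = -1/7 is a root, so (7·r + 1) is a factor; dividing leaves 5·r^3 + 54·r^2 + 1147·r + 2898.
Next, r = -14/5 is a root, giving the factor (5·r + 14) and quotient r^2 + 8·r + 207.
The quadratic r^2 + 8·r + 207 has discriminant -764 < 0 and is irreducible over ℤ.

(5·r + 14)·(7·r + 1)·(r - 8)·(r^2 + 8·r + 207)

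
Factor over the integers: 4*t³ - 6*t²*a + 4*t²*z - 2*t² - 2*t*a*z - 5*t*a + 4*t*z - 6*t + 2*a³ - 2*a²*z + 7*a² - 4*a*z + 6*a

Group: 2*t*(2*t² - t*a + 2*t - a² - 2*a) + (-2*a + 2*z - 3)*(2*t² - t*a + 2*t - a² - 2*a); both groups contain (2*t² - t*a + 2*t - a² - 2*a), so (2*t - 2*a + 2*z - 3) is a factor with cofactor 2*t² - t*a + 2*t - a² - 2*a.
The cofactor groups again: 2*t² - t*a + 2*t - a² - 2*a = 2*t*(t - a) + (a + 2)*(t - a); both groups contain (t - a), giving (2*t + a + 2)*(t - a).

(2*t - 2*a + 2*z - 3)*(t - a)*(2*t + a + 2)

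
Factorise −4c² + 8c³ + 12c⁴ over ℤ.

Pull out the common factor 4c², then factor the remaining trinomial.

4c²(3c − 1)(c + 1)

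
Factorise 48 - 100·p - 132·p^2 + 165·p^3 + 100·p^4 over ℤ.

(4·p - 3)·(5·p + 4)·(5·p - 2)·(p + 2)

Among the possible rational roots, p = -2 is a root, so (p + 2) divides it; the quotient is 100·p^3 - 35·p^2 - 62·p + 24.
Then p = -4/5 is a root, giving the factor (5·p + 4) and quotient 20·p^2 - 23·p + 6.
The remaining quadratic factors as (4·p - 3)(5·p - 2).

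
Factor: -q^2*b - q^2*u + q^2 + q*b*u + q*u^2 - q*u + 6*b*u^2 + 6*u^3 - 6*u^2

-(b + u - 1)*(q + 2*u)*(q - 3*u)

Group: b*(-q^2 + q*u + 6*u^2) + (u - 1)*(-q^2 + q*u + 6*u^2); both groups contain (-q^2 + q*u + 6*u^2), so (b + u - 1) is a factor with cofactor -q^2 + q*u + 6*u^2.
The cofactor groups again: -q^2 + q*u + 6*u^2 = -q*(q + 2*u) + 3*u*(q + 2*u); both groups contain (q + 2*u), giving -(q - 3*u)*(q + 2*u).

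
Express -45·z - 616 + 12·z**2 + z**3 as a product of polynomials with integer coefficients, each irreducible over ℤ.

Trying the rational-root candidates, z = -8 is a root, giving the factor (z + 8) and quotient z**2 + 4·z - 77.
The remaining quadratic factors as (z - 7)(z + 11).

(z + 11)·(z + 8)·(z - 7)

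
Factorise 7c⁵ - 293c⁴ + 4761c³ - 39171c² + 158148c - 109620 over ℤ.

(7c - 6)(c - 14)(c - 15)(c² - 12c + 87)

Trying the rational-root candidates, c = 14 is a root, so (c - 14) divides it; the quotient is 7c⁴ - 195c³ + 2031c² - 10737c + 7830.
Then c = 6/7 is a root, so (7c - 6) divides it; the quotient is c³ - 27c² + 267c - 1305.
Continuing, c = 15 is a root, giving the factor (c - 15) and quotient c² - 12c + 87.
The quadratic c² - 12c + 87 has discriminant -204 < 0 and is irreducible over ℤ.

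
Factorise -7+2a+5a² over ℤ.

(5a+7)(a-1)

Need a pair with product 5·(-7) = -35 and sum 2: that's -5 and 7.
Split the middle term: 5a²-5a + 7a-7 = 5a(a-1) + 7(a-1).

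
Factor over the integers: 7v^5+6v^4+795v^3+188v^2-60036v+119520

(7v-15)(v+8)(v-6)(v^2+v+166)

Testing divisors of the constant over divisors of the leading coefficient, v = -8 is a root, so (v+8) is a factor; dividing leaves 7v^4-50v^3+1195v^2-9372v+14940.
Continuing, v = 15/7 is a root, so (7v-15) is a factor; dividing leaves v^3-5v^2+160v-996.
Next, v = 6 is a root, so (v-6) is a factor; dividing leaves v^2+v+166.
The quadratic v^2+v+166 has discriminant -663 < 0 and is irreducible over ℤ.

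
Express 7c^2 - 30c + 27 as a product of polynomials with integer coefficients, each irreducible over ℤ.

(7c - 9)(c - 3)

Need a pair with product 7·27 = 189 and sum -30: that's -9 and -21.
Split the middle term: 7c^2 - 9c - 21c + 27 = c(7c - 9) - 3(7c - 9).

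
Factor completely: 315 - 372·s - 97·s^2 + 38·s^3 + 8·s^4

Testing divisors of the constant over divisors of the leading coefficient, s = -5 is a root, so (s + 5) divides it; the quotient is 8·s^3 - 2·s^2 - 87·s + 63.
Next, s = -7/2 is a root, giving the factor (2·s + 7) and quotient 4·s^2 - 15·s + 9.
The remaining quadratic factors as (s - 3)(4·s - 3).

(2·s + 7)·(4·s - 3)·(s + 5)·(s - 3)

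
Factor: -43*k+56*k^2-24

(7*k-8)*(8*k+3)

Need a pair with product 56·(-24) = -1344 and sum -43: that's -64 and 21.
Split the middle term: 56*k^2-64*k + 21*k-24 = 8*k*(7*k-8) + 3*(7*k-8).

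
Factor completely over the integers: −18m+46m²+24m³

Pull out the common factor 2m, then factor the remaining trinomial.

2m(3m−1)(4m+9)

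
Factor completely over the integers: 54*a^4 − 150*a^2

6*a^2*(3*a + 5)*(3*a − 5)

Every term has a factor of 6*a^2. Then 9*a^2 − 25 = (3*a)² − (5)².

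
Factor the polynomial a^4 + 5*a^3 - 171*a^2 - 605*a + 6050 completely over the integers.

Testing divisors of the constant over divisors of the leading coefficient, a = 5 is a root, giving the factor (a - 5) and quotient a^3 + 10*a^2 - 121*a - 1210.
Continuing, a = -10 is a root, giving the factor (a + 10) and quotient a^2 - 121.
The remaining quadratic factors as (a - 11)(a + 11).

(a + 10)*(a + 11)*(a - 11)*(a - 5)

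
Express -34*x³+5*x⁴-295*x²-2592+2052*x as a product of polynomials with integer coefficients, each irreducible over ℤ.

Trying the rational-root candidates, x = -8 is a root, so (x+8) is a factor; dividing leaves 5*x³-74*x²+297*x-324.
Then x = 9/5 is a root, giving the factor (5*x-9) and quotient x²-13*x+36.
The remaining quadratic factors as (x-4)(x-9).

(5*x-9)*(x+8)*(x-4)*(x-9)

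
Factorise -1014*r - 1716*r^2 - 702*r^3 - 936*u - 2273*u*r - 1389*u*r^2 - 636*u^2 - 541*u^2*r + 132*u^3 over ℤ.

Group: u*(132*u^2 + 251*u*r + 156*u + 117*r^2 + 169*r) + (-6*r - 6)*(132*u^2 + 251*u*r + 156*u + 117*r^2 + 169*r); both groups contain (132*u^2 + 251*u*r + 156*u + 117*r^2 + 169*r), so (u - 6*r - 6) is a factor with cofactor 132*u^2 + 251*u*r + 156*u + 117*r^2 + 169*r.
The cofactor groups again: 132*u^2 + 251*u*r + 156*u + 117*r^2 + 169*r = 11*u*(12*u + 13*r) + (9*r + 13)*(12*u + 13*r); both groups contain (12*u + 13*r), giving (11*u + 9*r + 13)*(12*u + 13*r).

(u - 6*r - 6)*(12*u + 13*r)*(11*u + 9*r + 13)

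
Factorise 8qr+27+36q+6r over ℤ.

(2r+9)(4q+3)

Group as (8qr+36q) + (6r+27) = 4q(2r+9) + 3(2r+9).
Both groups share the factor (2r+9).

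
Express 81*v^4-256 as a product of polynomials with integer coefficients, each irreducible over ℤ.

(3*v+4)*(3*v-4)*(9*v^2+16)

Write as (9*v^2)² − (16)², then factor 9*v^2-16 once more.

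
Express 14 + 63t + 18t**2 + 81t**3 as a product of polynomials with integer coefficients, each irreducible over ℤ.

Group as (81t**3 + 63t) + (18t**2 + 14) = 9t(9t**2 + 7) + 2(9t**2 + 7).
Both groups share the factor (9t**2 + 7).

(9t + 2)(9t**2 + 7)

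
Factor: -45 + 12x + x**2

(x + 15)(x - 3)

Two integers with product -45 and sum 12 are 15 and -3.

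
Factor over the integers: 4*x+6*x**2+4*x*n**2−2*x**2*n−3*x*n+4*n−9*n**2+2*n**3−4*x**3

−(2*x−2*n+1)*(2*x+n−4)*(x+n)

Group: 2*x*(−2*x**2−x+2*n**2−n) + (n−4)*(−2*x**2−x+2*n**2−n); both groups contain (−2*x**2−x+2*n**2−n), so (2*x+n−4) is a factor with cofactor −2*x**2−x+2*n**2−n.
The cofactor groups again: −2*x**2−x+2*n**2−n = −2*x*(x+n) + (2*n−1)*(x+n); both groups contain (x+n), giving −(2*x−2*n+1)*(x+n).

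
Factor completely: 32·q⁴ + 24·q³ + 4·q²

Pull out the common factor 4·q², then factor the remaining trinomial.

4·q²·(2·q + 1)·(4·q + 1)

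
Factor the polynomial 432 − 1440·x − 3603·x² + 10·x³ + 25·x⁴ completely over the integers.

(5·x + 3)·(5·x − 1)·(x + 12)·(x − 12)

Trying the rational-root candidates, x = −12 is a root, so (x + 12) is a factor; dividing leaves 25·x³ − 290·x² − 123·x + 36.
Then x = 1/5 is a root, so (5·x − 1) divides it; the quotient is 5·x² − 57·x − 36.
The remaining quadratic factors as (x − 12)(5·x + 3).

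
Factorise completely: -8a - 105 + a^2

(a + 7)(a - 15)

Two integers with product -105 and sum -8 are 7 and -15.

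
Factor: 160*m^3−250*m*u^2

Factor out 10*m, leaving 16*m^2−25*u^2, which is a difference of two squares.

10*m*(4*m+5*u)*(4*m−5*u)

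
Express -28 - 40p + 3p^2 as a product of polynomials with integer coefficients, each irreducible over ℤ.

Need a pair with product 3·(-28) = -84 and sum -40: that's -42 and 2.
Split the middle term: 3p^2 - 42p + 2p - 28 = 3p(p - 14) + 2(p - 14).

(3p + 2)(p - 14)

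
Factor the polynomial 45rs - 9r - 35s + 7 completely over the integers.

Group as (45rs - 9r) + (-35s + 7) = 9r(5s - 1) - 7(5s - 1).
Both groups share the factor (5s - 1).

(5s - 1)(9r - 7)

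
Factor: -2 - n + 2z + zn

(n + 2)(z - 1)

Group as (zn + 2z) + (-n - 2) = z(n + 2) - (n + 2).
Both groups share the factor (n + 2).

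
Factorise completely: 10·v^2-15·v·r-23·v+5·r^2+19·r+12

Group: 5·v·(2·v-r-3) + (-5·r-4)·(2·v-r-3); both groups contain (2·v-r-3).

(5·v-5·r-4)·(2·v-r-3)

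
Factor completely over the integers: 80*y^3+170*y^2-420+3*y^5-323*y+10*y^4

Testing divisors of the constant over divisors of the leading coefficient, y = -3 is a root, so (y+3) divides it; the quotient is 3*y^4+y^3+77*y^2-61*y-140.
Continuing, y = -1 is a root, so (y+1) divides it; the quotient is 3*y^3-2*y^2+79*y-140.
Continuing, y = 5/3 is a root, so (3*y-5) divides it; the quotient is y^2+y+28.
The quadratic y^2+y+28 has discriminant -111 < 0 and is irreducible over ℤ.

(3*y-5)*(y+1)*(y+3)*(y^2+y+28)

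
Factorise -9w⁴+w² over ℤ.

Pull out the common factor w², leaving -9w²+1.
Recognize a difference of squares with the parts 1 and 3w.

-w²(3w+1)(3w-1)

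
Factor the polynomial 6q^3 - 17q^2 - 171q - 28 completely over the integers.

Testing divisors of the constant over divisors of the leading coefficient, q = 7 is a root, so (q - 7) is a factor; dividing leaves 6q^2 + 25q + 4.
The remaining quadratic factors as (6q + 1)(q + 4).

(6q + 1)(q + 4)(q - 7)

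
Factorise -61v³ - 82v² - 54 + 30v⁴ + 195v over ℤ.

Testing divisors of the constant over divisors of the leading coefficient, v = 2 is a root, giving the factor (v - 2) and quotient 30v³ - v² - 84v + 27.
Next, v = 3/2 is a root, so (2v - 3) divides it; the quotient is 15v² + 22v - 9.
The remaining quadratic factors as (5v + 9)(3v - 1).

(2v - 3)(3v - 1)(5v + 9)(v - 2)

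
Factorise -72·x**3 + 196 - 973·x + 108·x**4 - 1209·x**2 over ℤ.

(3·x + 7)·(6·x + 7)·(6·x - 1)·(x - 4)

Among the possible rational roots, x = -7/3 is a root, giving the factor (3·x + 7) and quotient 36·x**3 - 108·x**2 - 151·x + 28.
Then x = -7/6 is a root, giving the factor (6·x + 7) and quotient 6·x**2 - 25·x + 4.
The remaining quadratic factors as (6·x - 1)(x - 4).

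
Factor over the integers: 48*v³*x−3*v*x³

3*v*x*(4*v+x)*(4*v−x)

Every term has a factor of 3*v*x. Then 16*v²−x² = (4*v)² − (x)².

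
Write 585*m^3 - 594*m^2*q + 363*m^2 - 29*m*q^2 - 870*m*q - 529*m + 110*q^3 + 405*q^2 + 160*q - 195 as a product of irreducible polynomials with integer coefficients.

Group: 3*m*(195*m^2 - 68*m*q + 56*m - 55*q^2 - 230*q - 195) + (-2*q + 1)*(195*m^2 - 68*m*q + 56*m - 55*q^2 - 230*q - 195); both groups contain (195*m^2 - 68*m*q + 56*m - 55*q^2 - 230*q - 195), so (3*m - 2*q + 1) is a factor with cofactor 195*m^2 - 68*m*q + 56*m - 55*q^2 - 230*q - 195.
The cofactor groups again: 195*m^2 - 68*m*q + 56*m - 55*q^2 - 230*q - 195 = 15*m*(13*m + 5*q + 15) + (-11*q - 13)*(13*m + 5*q + 15); both groups contain (13*m + 5*q + 15), giving (15*m - 11*q - 13)*(13*m + 5*q + 15).

(13*m + 5*q + 15)*(15*m - 11*q - 13)*(3*m - 2*q + 1)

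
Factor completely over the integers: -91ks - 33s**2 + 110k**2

(10k - 11s)(11k + 3s)

Group: 10k(11k + 3s) - 11s(11k + 3s); both groups contain (11k + 3s).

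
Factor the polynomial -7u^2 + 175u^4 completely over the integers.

7u^2(5u + 1)(5u - 1)

Every term has a factor of 7u^2. Then 25u^2 - 1 = (5u)² − (1)².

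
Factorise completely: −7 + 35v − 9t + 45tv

(5v − 1)(9t + 7)

Group as (45tv − 9t) + (35v − 7) = 9t(5v − 1) + 7(5v − 1).
Both groups share the factor (5v − 1).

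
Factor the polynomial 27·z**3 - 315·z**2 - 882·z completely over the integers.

Pull out the common factor 9·z, then factor the remaining trinomial.

9·z·(3·z + 7)·(z - 14)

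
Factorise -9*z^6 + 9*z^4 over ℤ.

Every term has a factor of 9*z^4; factoring it out leaves -z^2 + 1.
Recognize a difference of squares with the parts 1 and z.

-9*z^4*(z + 1)*(z - 1)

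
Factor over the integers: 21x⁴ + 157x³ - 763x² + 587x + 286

(3x + 1)(7x - 13)(x + 11)(x - 2)

By the rational root theorem, x = 13/7 is a root, giving the factor (7x - 13) and quotient 3x³ + 28x² - 57x - 22.
Continuing, x = 2 is a root, so (x - 2) divides it; the quotient is 3x² + 34x + 11.
The remaining quadratic factors as (3x + 1)(x + 11).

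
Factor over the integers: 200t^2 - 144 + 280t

Pull out the common factor 8, then factor the remaining trinomial.

8(5t + 9)(5t - 2)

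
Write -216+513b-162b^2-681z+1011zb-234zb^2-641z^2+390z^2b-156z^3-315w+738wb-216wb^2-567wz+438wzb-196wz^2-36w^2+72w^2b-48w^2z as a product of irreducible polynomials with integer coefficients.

Group: 4z(-12w^2-49wz+36wb-105w-39z^2+39zb-131z+27b-72) + (-6b+3)(-12w^2-49wz+36wb-105w-39z^2+39zb-131z+27b-72); both groups contain (-12w^2-49wz+36wb-105w-39z^2+39zb-131z+27b-72), so (4z-6b+3) is a factor with cofactor -12w^2-49wz+36wb-105w-39z^2+39zb-131z+27b-72.
The cofactor groups again: -12w^2-49wz+36wb-105w-39z^2+39zb-131z+27b-72 = -w(12w+13z+9) + (-3z+3b-8)(12w+13z+9); both groups contain (12w+13z+9), giving -(w+3z-3b+8)(12w+13z+9).

-(w+3z-3b+8)(4z-6b+3)(12w+13z+9)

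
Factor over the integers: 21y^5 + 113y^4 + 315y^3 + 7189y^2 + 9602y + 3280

Trying the rational-root candidates, y = -8 is a root, so (y + 8) divides it; the quotient is 21y^4 - 55y^3 + 755y^2 + 1149y + 410.
Next, y = -5/7 is a root, so (7y + 5) divides it; the quotient is 3y^3 - 10y^2 + 115y + 82.
Next, y = -2/3 is a root, giving the factor (3y + 2) and quotient y^2 - 4y + 41.
The quadratic y^2 - 4y + 41 has discriminant -148 < 0 and is irreducible over ℤ.

(3y + 2)(7y + 5)(y + 8)(y^2 - 4y + 41)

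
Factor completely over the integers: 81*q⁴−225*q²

9*q²*(3*q+5)*(3*q−5)

Factor out 9*q², leaving 9*q²−25, which is a difference of two squares.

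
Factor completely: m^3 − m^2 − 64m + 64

Among the possible rational roots, m = 1 is a root, so (m − 1) is a factor; dividing leaves m^2 − 64.
The remaining quadratic factors as (m − 8)(m + 8).

(m + 8)(m − 1)(m − 8)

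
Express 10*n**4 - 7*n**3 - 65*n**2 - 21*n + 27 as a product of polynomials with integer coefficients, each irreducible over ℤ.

(2*n - 1)*(5*n + 9)*(n + 1)*(n - 3)

Testing divisors of the constant over divisors of the leading coefficient, n = 3 is a root, giving the factor (n - 3) and quotient 10*n**3 + 23*n**2 + 4*n - 9.
Continuing, n = 1/2 is a root, so (2*n - 1) is a factor; dividing leaves 5*n**2 + 14*n + 9.
The remaining quadratic factors as (5*n + 9)(n + 1).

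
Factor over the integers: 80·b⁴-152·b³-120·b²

Pull out the common factor 8·b², then factor the remaining trinomial.

8·b²·(2·b-5)·(5·b+3)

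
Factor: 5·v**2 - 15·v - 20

Pull out the common factor 5, then factor the remaining trinomial.

5·(v + 1)·(v - 4)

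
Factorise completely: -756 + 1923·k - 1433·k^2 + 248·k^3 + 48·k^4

Trying the rational-root candidates, k = 7/4 is a root, giving the factor (4·k - 7) and quotient 12·k^3 + 83·k^2 - 213·k + 108.
Continuing, k = 4/3 is a root, so (3·k - 4) divides it; the quotient is 4·k^2 + 33·k - 27.
The remaining quadratic factors as (4·k - 3)(k + 9).

(3·k - 4)·(4·k - 3)·(4·k - 7)·(k + 9)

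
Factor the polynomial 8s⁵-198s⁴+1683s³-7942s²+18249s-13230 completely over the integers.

Testing divisors of the constant over divisors of the leading coefficient, s = 14 is a root, so (s-14) is a factor; dividing leaves 8s⁴-86s³+479s²-1236s+945.
Then s = 5/4 is a root, so (4s-5) divides it; the quotient is 2s³-19s²+96s-189.
Next, s = 7/2 is a root, so (2s-7) is a factor; dividing leaves s²-6s+27.
The quadratic s²-6s+27 has discriminant -72 < 0 and is irreducible over ℤ.

(2s-7)(4s-5)(s-14)(s²-6s+27)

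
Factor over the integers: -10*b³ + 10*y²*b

10*b*(y - b)*(y + b)

Pull out the common factor 10*b; y² - b² is a difference of squares.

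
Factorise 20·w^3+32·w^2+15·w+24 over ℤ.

(5·w+8)·(4·w^2+3)

Group as (20·w^3+15·w) + (32·w^2+24) = 5·w·(4·w^2+3) + 8·(4·w^2+3).
Both groups share the factor (4·w^2+3).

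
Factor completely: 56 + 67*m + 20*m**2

Need a pair with product 20·56 = 1120 and sum 67: that's 35 and 32.
Split the middle term: 20*m**2 + 35*m + 32*m + 56 = 5*m*(4*m + 7) + 8*(4*m + 7).

(4*m + 7)*(5*m + 8)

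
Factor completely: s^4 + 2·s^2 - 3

(s + 1)·(s - 1)·(s^2 + 3)

Substitute u = s^2 to get a quadratic in u, then factor.
s^2 - 1 is a difference of squares.
s^2 + 3 is irreducible over ℤ (always positive, so no real roots).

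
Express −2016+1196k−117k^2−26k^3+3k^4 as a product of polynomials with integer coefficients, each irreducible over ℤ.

(3k−8)(k+7)(k−4)(k−9)

Trying the rational-root candidates, k = 9 is a root, so (k−9) is a factor; dividing leaves 3k^3+k^2−108k+224.
Continuing, k = −7 is a root, so (k+7) divides it; the quotient is 3k^2−20k+32.
The remaining quadratic factors as (k−4)(3k−8).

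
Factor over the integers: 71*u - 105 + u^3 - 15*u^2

By the rational root theorem, u = 3 is a root, giving the factor (u - 3) and quotient u^2 - 12*u + 35.
The remaining quadratic factors as (u - 5)(u - 7).

(u - 3)*(u - 5)*(u - 7)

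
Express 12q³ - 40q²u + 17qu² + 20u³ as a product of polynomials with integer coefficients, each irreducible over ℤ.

Group: 2q(6q² - 5qu - 4u²) - 5u(6q² - 5qu - 4u²); both groups contain (6q² - 5qu - 4u²), so (2q - 5u) is a factor with cofactor 6q² - 5qu - 4u².
The cofactor groups again: 6q² - 5qu - 4u² = 2q(3q - 4u) + u(3q - 4u); both groups contain (3q - 4u), giving (2q + u)(3q - 4u).

(2q + u)(2q - 5u)(3q - 4u)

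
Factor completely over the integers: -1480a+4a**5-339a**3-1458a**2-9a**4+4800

(4a-5)(a+5)(a-12)(a**2+6a+16)

Among the possible rational roots, a = 12 is a root, so (a-12) is a factor; dividing leaves 4a**4+39a**3+129a**2+90a-400.
Then a = 5/4 is a root, so (4a-5) is a factor; dividing leaves a**3+11a**2+46a+80.
Then a = -5 is a root, giving the factor (a+5) and quotient a**2+6a+16.
The quadratic a**2+6a+16 has discriminant -28 < 0 and is irreducible over ℤ.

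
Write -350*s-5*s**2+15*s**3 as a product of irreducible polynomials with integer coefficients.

5*s*(3*s+14)*(s-5)

Pull out the common factor 5*s, then factor the remaining trinomial.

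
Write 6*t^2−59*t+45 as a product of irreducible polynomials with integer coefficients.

(6*t−5)*(t−9)

Need a pair with product 6·45 = 270 and sum −59: that's −5 and −54.
Split the middle term: 6*t^2−5*t − 54*t+45 = t*(6*t−5) − 9*(6*t−5).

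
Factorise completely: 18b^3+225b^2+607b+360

Among the possible rational roots, b = -8/3 is a root, so (3b+8) divides it; the quotient is 6b^2+59b+45.
The remaining quadratic factors as (6b+5)(b+9).

(3b+8)(6b+5)(b+9)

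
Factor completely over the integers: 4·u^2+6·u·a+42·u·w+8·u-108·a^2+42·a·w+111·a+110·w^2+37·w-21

Group: 2·u·(2·u+12·a+10·w-3) + (-9·a+11·w+7)·(2·u+12·a+10·w-3); both groups contain (2·u+12·a+10·w-3).

(2·u-9·a+11·w+7)·(2·u+12·a+10·w-3)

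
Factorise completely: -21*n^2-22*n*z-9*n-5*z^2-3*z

Group: -7*n*(3*n+z) + (-5*z-3)*(3*n+z); both groups contain (3*n+z).

-(3*n+z)*(7*n+5*z+3)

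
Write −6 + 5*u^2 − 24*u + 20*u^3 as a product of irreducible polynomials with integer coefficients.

(4*u + 1)*(5*u^2 − 6)

Group as (20*u^3 − 24*u) + (5*u^2 − 6) = 4*u*(5*u^2 − 6) + (5*u^2 − 6).
Both groups share the factor (5*u^2 − 6).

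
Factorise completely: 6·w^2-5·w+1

Need a pair with product 6·1 = 6 and sum -5: that's -3 and -2.
Split the middle term: 6·w^2-3·w - 2·w+1 = 3·w·(2·w-1) - (2·w-1).

(2·w-1)·(3·w-1)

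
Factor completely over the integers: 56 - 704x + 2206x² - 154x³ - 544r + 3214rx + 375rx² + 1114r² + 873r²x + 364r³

(13r + 14x - 2)(4r - x + 14)(7r + 11x - 2)

Group: 7r(52r² + 43rx + 174r - 14x² + 198x - 28) + (11x - 2)(52r² + 43rx + 174r - 14x² + 198x - 28); both groups contain (52r² + 43rx + 174r - 14x² + 198x - 28), so (7r + 11x - 2) is a factor with cofactor 52r² + 43rx + 174r - 14x² + 198x - 28.
The cofactor groups again: 52r² + 43rx + 174r - 14x² + 198x - 28 = 13r(4r - x + 14) + (14x - 2)(4r - x + 14); both groups contain (4r - x + 14), giving (13r + 14x - 2)(4r - x + 14).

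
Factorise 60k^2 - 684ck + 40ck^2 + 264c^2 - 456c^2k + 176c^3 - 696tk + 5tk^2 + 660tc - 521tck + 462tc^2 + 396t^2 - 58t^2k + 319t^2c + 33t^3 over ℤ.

(11t + 11c - k)(3t + 2c - 5k)(t + 8c + 12)

Group: 3t(11t^2 + 99tc - tk + 132t + 88c^2 - 8ck + 132c - 12k) + (2c - 5k)(11t^2 + 99tc - tk + 132t + 88c^2 - 8ck + 132c - 12k); both groups contain (11t^2 + 99tc - tk + 132t + 88c^2 - 8ck + 132c - 12k), so (3t + 2c - 5k) is a factor with cofactor 11t^2 + 99tc - tk + 132t + 88c^2 - 8ck + 132c - 12k.
The cofactor groups again: 11t^2 + 99tc - tk + 132t + 88c^2 - 8ck + 132c - 12k = 11t(t + 8c + 12) + (11c - k)(t + 8c + 12); both groups contain (t + 8c + 12), giving (11t + 11c - k)(t + 8c + 12).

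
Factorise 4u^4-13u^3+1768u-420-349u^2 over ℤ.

By the rational root theorem, u = 6 is a root, giving the factor (u-6) and quotient 4u^3+11u^2-283u+70.
Then u = -10 is a root, so (u+10) divides it; the quotient is 4u^2-29u+7.
The remaining quadratic factors as (u-7)(4u-1).

(4u-1)(u+10)(u-6)(u-7)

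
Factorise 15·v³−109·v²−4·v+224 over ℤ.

(3·v+4)·(5·v−8)·(v−7)

Trying the rational-root candidates, v = 8/5 is a root, so (5·v−8) divides it; the quotient is 3·v²−17·v−28.
The remaining quadratic factors as (3·v+4)(v−7).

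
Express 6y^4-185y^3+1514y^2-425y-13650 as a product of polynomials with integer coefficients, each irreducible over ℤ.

Testing divisors of the constant over divisors of the leading coefficient, y = 15 is a root, so (y-15) is a factor; dividing leaves 6y^3-95y^2+89y+910.
Continuing, y = 13/3 is a root, so (3y-13) is a factor; dividing leaves 2y^2-23y-70.
The remaining quadratic factors as (y-14)(2y+5).

(2y+5)(3y-13)(y-14)(y-15)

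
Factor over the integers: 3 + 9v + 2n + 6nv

Group as (6nv + 2n) + (9v + 3) = 2n(3v + 1) + 3(3v + 1).
Both groups share the factor (3v + 1).

(2n + 3)(3v + 1)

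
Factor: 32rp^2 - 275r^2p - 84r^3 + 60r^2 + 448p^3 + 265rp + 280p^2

Group: 3r(-28r^2 - 17rp + 20r + 56p^2 + 35p) + 8p(-28r^2 - 17rp + 20r + 56p^2 + 35p); both groups contain (-28r^2 - 17rp + 20r + 56p^2 + 35p), so (3r + 8p) is a factor with cofactor -28r^2 - 17rp + 20r + 56p^2 + 35p.
The cofactor groups again: -28r^2 - 17rp + 20r + 56p^2 + 35p = -7r(4r + 7p) + (8p + 5)(4r + 7p); both groups contain (4r + 7p), giving -(7r - 8p - 5)(4r + 7p).

-(7r - 8p - 5)(4r + 7p)(3r + 8p)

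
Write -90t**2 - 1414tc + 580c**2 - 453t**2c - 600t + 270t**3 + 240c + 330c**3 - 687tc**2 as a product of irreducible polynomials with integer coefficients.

Group: 9t(30t**2 - 87tc - 50t + 30c**2 + 20c) + (11c + 12)(30t**2 - 87tc - 50t + 30c**2 + 20c); both groups contain (30t**2 - 87tc - 50t + 30c**2 + 20c), so (9t + 11c + 12) is a factor with cofactor 30t**2 - 87tc - 50t + 30c**2 + 20c.
The cofactor groups again: 30t**2 - 87tc - 50t + 30c**2 + 20c = 6t(5t - 2c) + (-15c - 10)(5t - 2c); both groups contain (5t - 2c), giving (6t - 15c - 10)(5t - 2c).

(6t - 15c - 10)(5t - 2c)(9t + 11c + 12)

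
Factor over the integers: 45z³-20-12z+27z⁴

Group as (27z⁴-12z) + (45z³-20) = 3z(9z³-4) + 5(9z³-4).
Both groups share the factor (9z³-4).

(3z+5)(9z³-4)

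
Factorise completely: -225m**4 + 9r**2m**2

Every term has a factor of 9m**2. Then r**2 - 25m**2 = (r)² − (5m)².

9m**2(r - 5m)(r + 5m)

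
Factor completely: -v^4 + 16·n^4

(2·n + v)·(2·n - v)·(4·n^2 + v^2)

(2·n)⁴ − (v)⁴ = ((2·n)² − (v)²)((2·n)² + (v)²); the first factor splits again, the second (4·n^2 + v^2) is irreducible.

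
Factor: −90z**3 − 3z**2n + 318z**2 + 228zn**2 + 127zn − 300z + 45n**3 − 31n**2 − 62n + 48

−(3z − 5n − 6)(6z + 9n − 8)(5z + n − 1)

Group: 3z(−30z**2 − 51zn + 46z − 9n**2 + 17n − 8) + (−5n − 6)(−30z**2 − 51zn + 46z − 9n**2 + 17n − 8); both groups contain (−30z**2 − 51zn + 46z − 9n**2 + 17n − 8), so (3z − 5n − 6) is a factor with cofactor −30z**2 − 51zn + 46z − 9n**2 + 17n − 8.
The cofactor groups again: −30z**2 − 51zn + 46z − 9n**2 + 17n − 8 = −5z(6z + 9n − 8) + (−n + 1)(6z + 9n − 8); both groups contain (6z + 9n − 8), giving −(5z + n − 1)(6z + 9n − 8).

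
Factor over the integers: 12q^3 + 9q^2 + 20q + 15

(4q + 3)(3q^2 + 5)

Group as (12q^3 + 20q) + (9q^2 + 15) = 4q(3q^2 + 5) + 3(3q^2 + 5).
Both groups share the factor (3q^2 + 5).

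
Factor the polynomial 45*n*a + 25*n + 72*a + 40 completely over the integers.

(5*n + 8)*(9*a + 5)

Group as (45*n*a + 25*n) + (72*a + 40) = 5*n*(9*a + 5) + 8*(9*a + 5).
Both groups share the factor (9*a + 5).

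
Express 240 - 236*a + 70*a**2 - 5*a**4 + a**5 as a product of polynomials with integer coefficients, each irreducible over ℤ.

(a + 4)*(a - 2)*(a - 3)*(a**2 - 4*a + 10)

Trying the rational-root candidates, a = 3 is a root, giving the factor (a - 3) and quotient a**4 - 2*a**3 - 6*a**2 + 52*a - 80.
Then a = 2 is a root, so (a - 2) divides it; the quotient is a**3 - 6*a + 40.
Then a = -4 is a root, giving the factor (a + 4) and quotient a**2 - 4*a + 10.
The quadratic a**2 - 4*a + 10 has discriminant -24 < 0 and is irreducible over ℤ.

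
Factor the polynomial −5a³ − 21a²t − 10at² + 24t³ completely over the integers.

Group: a(−5a² − 6at + 8t²) + 3t(−5a² − 6at + 8t²); both groups contain (−5a² − 6at + 8t²), so (a + 3t) is a factor with cofactor −5a² − 6at + 8t².
The cofactor groups again: −5a² − 6at + 8t² = −a(5a − 4t) − 2t(5a − 4t); both groups contain (5a − 4t), giving −(a + 2t)(5a − 4t).

−(5a − 4t)(a + 2t)(a + 3t)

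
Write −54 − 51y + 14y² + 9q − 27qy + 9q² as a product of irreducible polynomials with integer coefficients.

(3q − 2y + 9)(3q − 7y − 6)

Group: 3q(3q − 2y + 9) + (−7y − 6)(3q − 2y + 9); both groups contain (3q − 2y + 9).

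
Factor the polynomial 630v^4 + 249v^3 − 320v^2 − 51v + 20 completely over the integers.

Among the possible rational roots, v = 4/7 is a root, giving the factor (7v − 4) and quotient 90v^3 + 87v^2 + 4v − 5.
Next, v = −5/6 is a root, so (6v + 5) divides it; the quotient is 15v^2 + 2v − 1.
The remaining quadratic factors as (5v − 1)(3v + 1).

(3v + 1)(5v − 1)(6v + 5)(7v − 4)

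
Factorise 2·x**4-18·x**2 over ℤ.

Pull out the common factor 2·x**2; x**2-9 is a difference of squares.

2·x**2·(x+3)·(x-3)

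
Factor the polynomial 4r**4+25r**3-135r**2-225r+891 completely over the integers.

(4r-11)(r+3)(r+9)(r-3)

Trying the rational-root candidates, r = -3 is a root, so (r+3) divides it; the quotient is 4r**3+13r**2-174r+297.
Continuing, r = 3 is a root, so (r-3) is a factor; dividing leaves 4r**2+25r-99.
The remaining quadratic factors as (r+9)(4r-11).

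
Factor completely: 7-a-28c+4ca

(4c-1)(a-7)

Group as (4ca-28c) + (-a+7) = 4c(a-7) - (a-7).
Both groups share the factor (a-7).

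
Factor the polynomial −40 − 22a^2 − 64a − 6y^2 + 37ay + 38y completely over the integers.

Group: −11a(2a − 3y + 4) + (2y − 10)(2a − 3y + 4); both groups contain (2a − 3y + 4).

−(11a − 2y + 10)(2a − 3y + 4)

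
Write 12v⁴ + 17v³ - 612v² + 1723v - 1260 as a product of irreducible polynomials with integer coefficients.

(3v - 7)(4v - 5)(v + 9)(v - 4)

Among the possible rational roots, v = 7/3 is a root, giving the factor (3v - 7) and quotient 4v³ + 15v² - 169v + 180.
Next, v = -9 is a root, so (v + 9) is a factor; dividing leaves 4v² - 21v + 20.
The remaining quadratic factors as (4v - 5)(v - 4).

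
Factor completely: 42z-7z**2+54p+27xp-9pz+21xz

(3x-z+6)(9p+7z)

Group: 9p(3x-z+6) + 7z(3x-z+6); both groups contain (3x-z+6).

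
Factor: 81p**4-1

(3p+1)(3p-1)(9p**2+1)

Difference of squares twice: with A = 3p and B = 1, A⁴ − B⁴ = (A² − B²)(A² + B²), and A² − B² factors again.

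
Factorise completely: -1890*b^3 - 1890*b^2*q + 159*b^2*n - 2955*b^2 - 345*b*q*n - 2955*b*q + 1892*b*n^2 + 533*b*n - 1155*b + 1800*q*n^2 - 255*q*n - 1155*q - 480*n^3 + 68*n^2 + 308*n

-(14*b + 15*n + 11)*(15*b + 15*q - 4*n)*(9*b - 8*n + 7)

Group: 9*b*(-210*b^2 - 210*b*q - 169*b*n - 165*b - 225*q*n - 165*q + 60*n^2 + 44*n) + (-8*n + 7)*(-210*b^2 - 210*b*q - 169*b*n - 165*b - 225*q*n - 165*q + 60*n^2 + 44*n); both groups contain (-210*b^2 - 210*b*q - 169*b*n - 165*b - 225*q*n - 165*q + 60*n^2 + 44*n), so (9*b - 8*n + 7) is a factor with cofactor -210*b^2 - 210*b*q - 169*b*n - 165*b - 225*q*n - 165*q + 60*n^2 + 44*n.
The cofactor groups again: -210*b^2 - 210*b*q - 169*b*n - 165*b - 225*q*n - 165*q + 60*n^2 + 44*n = -15*b*(14*b + 15*n + 11) + (-15*q + 4*n)*(14*b + 15*n + 11); both groups contain (14*b + 15*n + 11), giving -(15*b + 15*q - 4*n)*(14*b + 15*n + 11).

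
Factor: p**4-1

(p+1)(p-1)(p**2+1)

(p)⁴ − (1)⁴ = ((p)² − (1)²)((p)² + (1)²); the first factor splits again, the second (p**2+1) is irreducible.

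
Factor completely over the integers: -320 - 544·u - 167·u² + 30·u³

By the rational root theorem, u = -8/5 is a root, so (5·u + 8) is a factor; dividing leaves 6·u² - 43·u - 40.
The remaining quadratic factors as (6·u + 5)(u - 8).

(5·u + 8)·(6·u + 5)·(u - 8)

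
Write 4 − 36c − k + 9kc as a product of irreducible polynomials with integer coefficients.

Group as (9kc − k) + (−36c + 4) = k(9c − 1) − 4(9c − 1).
Both groups share the factor (9c − 1).

(9c − 1)(k − 4)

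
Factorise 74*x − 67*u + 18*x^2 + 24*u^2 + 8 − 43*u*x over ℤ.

(3*u − 2*x − 8)*(8*u − 9*x − 1)

Group: 8*u*(3*u − 2*x − 8) + (−9*x − 1)*(3*u − 2*x − 8); both groups contain (3*u − 2*x − 8).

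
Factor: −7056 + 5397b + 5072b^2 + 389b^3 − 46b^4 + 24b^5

By the rational root theorem, b = −7/2 is a root, giving the factor (2b + 7) and quotient 12b^4 − 65b^3 + 422b^2 + 1059b − 1008.
Then b = 3/4 is a root, so (4b − 3) divides it; the quotient is 3b^3 − 14b^2 + 95b + 336.
Then b = −7/3 is a root, so (3b + 7) is a factor; dividing leaves b^2 − 7b + 48.
The quadratic b^2 − 7b + 48 has discriminant −143 < 0 and is irreducible over ℤ.

(2b + 7)(3b + 7)(4b − 3)(b^2 − 7b + 48)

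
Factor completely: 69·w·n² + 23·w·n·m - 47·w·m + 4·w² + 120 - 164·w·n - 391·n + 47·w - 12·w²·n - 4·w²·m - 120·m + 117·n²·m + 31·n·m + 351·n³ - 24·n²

Group: 3·n·(-4·w² + 23·w·n - 47·w + 117·n² + 31·n - 120) + (m - 1)·(-4·w² + 23·w·n - 47·w + 117·n² + 31·n - 120); both groups contain (-4·w² + 23·w·n - 47·w + 117·n² + 31·n - 120), so (3·n + m - 1) is a factor with cofactor -4·w² + 23·w·n - 47·w + 117·n² + 31·n - 120.
The cofactor groups again: -4·w² + 23·w·n - 47·w + 117·n² + 31·n - 120 = -4·w·(w - 9·n + 8) + (-13·n - 15)·(w - 9·n + 8); both groups contain (w - 9·n + 8), giving -(4·w + 13·n + 15)·(w - 9·n + 8).

-(w - 9·n + 8)·(4·w + 13·n + 15)·(3·n + m - 1)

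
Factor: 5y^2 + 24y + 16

Need a pair with product 5·16 = 80 and sum 24: that's 20 and 4.
Split the middle term: 5y^2 + 20y + 4y + 16 = 5y(y + 4) + 4(y + 4).

(5y + 4)(y + 4)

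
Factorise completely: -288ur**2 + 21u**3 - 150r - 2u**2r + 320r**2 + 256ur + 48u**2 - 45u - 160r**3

(u - 4r + 3)(3u + 10r)(7u + 4r - 5)

Group: 7u(3u**2 - 2ur + 9u - 40r**2 + 30r) + (4r - 5)(3u**2 - 2ur + 9u - 40r**2 + 30r); both groups contain (3u**2 - 2ur + 9u - 40r**2 + 30r), so (7u + 4r - 5) is a factor with cofactor 3u**2 - 2ur + 9u - 40r**2 + 30r.
The cofactor groups again: 3u**2 - 2ur + 9u - 40r**2 + 30r = u(3u + 10r) + (-4r + 3)(3u + 10r); both groups contain (3u + 10r), giving (u - 4r + 3)(3u + 10r).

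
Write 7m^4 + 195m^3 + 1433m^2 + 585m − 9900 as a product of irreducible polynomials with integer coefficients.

By the rational root theorem, m = −15 is a root, so (m + 15) divides it; the quotient is 7m^3 + 90m^2 + 83m − 660.
Then m = 15/7 is a root, so (7m − 15) divides it; the quotient is m^2 + 15m + 44.
The remaining quadratic factors as (m + 11)(m + 4).

(7m − 15)(m + 11)(m + 15)(m + 4)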